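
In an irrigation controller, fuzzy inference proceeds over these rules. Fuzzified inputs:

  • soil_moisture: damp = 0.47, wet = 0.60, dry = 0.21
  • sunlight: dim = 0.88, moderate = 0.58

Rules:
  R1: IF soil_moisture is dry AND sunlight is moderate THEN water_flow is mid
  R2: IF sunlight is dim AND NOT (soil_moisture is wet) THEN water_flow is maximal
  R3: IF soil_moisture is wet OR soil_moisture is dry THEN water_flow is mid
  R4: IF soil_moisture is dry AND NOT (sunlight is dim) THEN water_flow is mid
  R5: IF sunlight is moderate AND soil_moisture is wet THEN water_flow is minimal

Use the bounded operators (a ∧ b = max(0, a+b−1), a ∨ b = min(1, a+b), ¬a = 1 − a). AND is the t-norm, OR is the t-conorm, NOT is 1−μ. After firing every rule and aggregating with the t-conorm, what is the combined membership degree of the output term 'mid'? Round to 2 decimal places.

R1: dry=0.21, moderate=0.58; AND[max(0, a+b−1)] → w = 0.00
R2: dim=0.88, ¬wet=1−0.60=0.40; AND[max(0, a+b−1)] → w = 0.28
R3: wet=0.60, dry=0.21; OR[min(1, a+b)] → w = 0.81
R4: dry=0.21, ¬dim=1−0.88=0.12; AND[max(0, a+b−1)] → w = 0.00
R5: moderate=0.58, wet=0.60; AND[max(0, a+b−1)] → w = 0.18
Rules with consequent 'mid': {R1, R3, R4} → strengths 0.00, 0.81, 0.00
Aggregate via t-conorm [min(1, a+b)]: 0.81

0.81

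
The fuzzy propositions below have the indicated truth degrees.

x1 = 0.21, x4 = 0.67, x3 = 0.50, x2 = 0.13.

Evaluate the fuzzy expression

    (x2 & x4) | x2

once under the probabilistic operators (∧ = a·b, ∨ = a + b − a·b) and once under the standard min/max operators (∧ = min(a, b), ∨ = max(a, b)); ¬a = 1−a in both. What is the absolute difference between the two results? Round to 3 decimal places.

0.076

Under probabilistic:
  x2 & x4 = a·b on (0.1300, 0.6700) = 0.0871
  (x2 & x4) | x2 = a + b − a·b on (0.0871, 0.1300) = 0.2058
  → value = 0.2058
Under standard min/max:
  x2 & x4 = min(a, b) on (0.13, 0.67) = 0.13
  (x2 & x4) | x2 = max(a, b) on (0.13, 0.13) = 0.13
  → value = 0.1300
|0.2058 − 0.1300| = 0.076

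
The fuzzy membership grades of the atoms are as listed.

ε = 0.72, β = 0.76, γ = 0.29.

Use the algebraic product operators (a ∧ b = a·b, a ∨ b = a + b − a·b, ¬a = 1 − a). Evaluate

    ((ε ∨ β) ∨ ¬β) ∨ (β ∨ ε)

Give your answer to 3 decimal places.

ε ∨ β = a + b − a·b on (0.7200, 0.7600) = 0.9328
¬β = 1 − 0.7600 = 0.2400
(ε ∨ β) ∨ ¬β = a + b − a·b on (0.9328, 0.2400) = 0.9489
β ∨ ε = a + b − a·b on (0.7600, 0.7200) = 0.9328
((ε ∨ β) ∨ ¬β) ∨ (β ∨ ε) = a + b − a·b on (0.9489, 0.9328) = 0.9966

0.997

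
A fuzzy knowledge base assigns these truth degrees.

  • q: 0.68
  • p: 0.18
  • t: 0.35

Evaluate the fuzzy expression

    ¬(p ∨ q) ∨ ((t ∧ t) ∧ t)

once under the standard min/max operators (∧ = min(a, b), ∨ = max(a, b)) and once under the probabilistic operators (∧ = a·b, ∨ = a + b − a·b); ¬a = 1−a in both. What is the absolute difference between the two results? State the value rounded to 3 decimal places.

0.056

Under standard min/max:
  p ∨ q = max(a, b) on (0.18, 0.68) = 0.68
  ¬(p ∨ q) = 1 − 0.68 = 0.32
  t ∧ t = min(a, b) on (0.35, 0.35) = 0.35
  (t ∧ t) ∧ t = min(a, b) on (0.35, 0.35) = 0.35
  ¬(p ∨ q) ∨ ((t ∧ t) ∧ t) = max(a, b) on (0.32, 0.35) = 0.35
  → value = 0.3500
Under probabilistic:
  p ∨ q = a + b − a·b on (0.1800, 0.6800) = 0.7376
  ¬(p ∨ q) = 1 − 0.7376 = 0.2624
  t ∧ t = a·b on (0.3500, 0.3500) = 0.1225
  (t ∧ t) ∧ t = a·b on (0.1225, 0.3500) = 0.0429
  ¬(p ∨ q) ∨ ((t ∧ t) ∧ t) = a + b − a·b on (0.2624, 0.0429) = 0.2940
  → value = 0.2940
|0.3500 − 0.2940| = 0.056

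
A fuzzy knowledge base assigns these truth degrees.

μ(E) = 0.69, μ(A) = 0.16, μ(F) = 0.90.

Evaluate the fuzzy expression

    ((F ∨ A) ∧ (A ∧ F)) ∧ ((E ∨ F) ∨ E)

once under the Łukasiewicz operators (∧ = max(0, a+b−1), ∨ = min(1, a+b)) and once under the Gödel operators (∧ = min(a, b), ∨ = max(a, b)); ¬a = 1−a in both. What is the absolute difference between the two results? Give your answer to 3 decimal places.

Under Łukasiewicz:
  F ∨ A = min(1, a+b) on (0.90, 0.16) = 1.00
  A ∧ F = max(0, a+b−1) on (0.16, 0.90) = 0.06
  (F ∨ A) ∧ (A ∧ F) = max(0, a+b−1) on (1.00, 0.06) = 0.06
  E ∨ F = min(1, a+b) on (0.69, 0.90) = 1.00
  (E ∨ F) ∨ E = min(1, a+b) on (1.00, 0.69) = 1.00
  ((F ∨ A) ∧ (A ∧ F)) ∧ ((E ∨ F) ∨ E) = max(0, a+b−1) on (0.06, 1.00) = 0.06
  → value = 0.0600
Under Gödel:
  F ∨ A = max(a, b) on (0.90, 0.16) = 0.90
  A ∧ F = min(a, b) on (0.16, 0.90) = 0.16
  (F ∨ A) ∧ (A ∧ F) = min(a, b) on (0.90, 0.16) = 0.16
  E ∨ F = max(a, b) on (0.69, 0.90) = 0.90
  (E ∨ F) ∨ E = max(a, b) on (0.90, 0.69) = 0.90
  ((F ∨ A) ∧ (A ∧ F)) ∧ ((E ∨ F) ∨ E) = min(a, b) on (0.16, 0.90) = 0.16
  → value = 0.1600
|0.0600 − 0.1600| = 0.100

0.100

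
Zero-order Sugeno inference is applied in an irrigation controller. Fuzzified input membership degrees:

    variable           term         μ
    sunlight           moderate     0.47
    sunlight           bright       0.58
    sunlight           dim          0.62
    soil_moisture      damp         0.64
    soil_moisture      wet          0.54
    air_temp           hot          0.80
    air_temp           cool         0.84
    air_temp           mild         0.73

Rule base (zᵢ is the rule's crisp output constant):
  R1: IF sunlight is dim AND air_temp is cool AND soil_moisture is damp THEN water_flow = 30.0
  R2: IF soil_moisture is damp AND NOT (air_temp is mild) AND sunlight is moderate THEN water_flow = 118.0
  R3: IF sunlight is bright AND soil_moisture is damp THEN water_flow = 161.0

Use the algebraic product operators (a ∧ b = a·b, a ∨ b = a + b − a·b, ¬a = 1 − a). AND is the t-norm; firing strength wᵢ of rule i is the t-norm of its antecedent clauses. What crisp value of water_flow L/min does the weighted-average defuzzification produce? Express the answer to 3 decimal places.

R1 (z=30.0): dim=0.62, cool=0.84, damp=0.64; AND[a·b] → w = 0.3333
R2 (z=118.0): damp=0.64, ¬mild=1−0.73=0.27, moderate=0.47; AND[a·b] → w = 0.0812
R3 (z=161.0): bright=0.58, damp=0.64; AND[a·b] → w = 0.3712
Weighted average = (0.3333·30.0 + 0.0812·118.0 + 0.3712·161.0) / (0.3333 + 0.0812 + 0.3712)
  = 79.3460 / 0.7857 = 100.984

100.984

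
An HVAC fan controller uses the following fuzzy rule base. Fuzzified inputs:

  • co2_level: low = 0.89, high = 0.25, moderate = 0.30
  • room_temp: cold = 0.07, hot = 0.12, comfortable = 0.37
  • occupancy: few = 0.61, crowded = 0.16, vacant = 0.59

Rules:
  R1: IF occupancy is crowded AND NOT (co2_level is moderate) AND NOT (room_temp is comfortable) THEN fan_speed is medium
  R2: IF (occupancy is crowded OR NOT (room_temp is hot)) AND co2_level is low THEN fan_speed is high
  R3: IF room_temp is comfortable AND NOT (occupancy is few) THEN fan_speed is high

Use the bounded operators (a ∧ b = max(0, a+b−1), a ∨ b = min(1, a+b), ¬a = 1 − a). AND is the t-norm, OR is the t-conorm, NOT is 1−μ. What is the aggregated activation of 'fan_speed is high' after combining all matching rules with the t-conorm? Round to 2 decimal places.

R1: crowded=0.16, ¬moderate=1−0.30=0.70, ¬comfortable=1−0.37=0.63; AND[max(0, a+b−1)] → w = 0.00
R2: (crowded=0.16 OR ¬hot=1−0.12=0.88) = 1.00; AND[max(0, a+b−1)] with low=0.89 → w = 0.89
R3: comfortable=0.37, ¬few=1−0.61=0.39; AND[max(0, a+b−1)] → w = 0.00
Rules with consequent 'high': {R2, R3} → strengths 0.89, 0.00
Aggregate via t-conorm [min(1, a+b)]: 0.89

0.89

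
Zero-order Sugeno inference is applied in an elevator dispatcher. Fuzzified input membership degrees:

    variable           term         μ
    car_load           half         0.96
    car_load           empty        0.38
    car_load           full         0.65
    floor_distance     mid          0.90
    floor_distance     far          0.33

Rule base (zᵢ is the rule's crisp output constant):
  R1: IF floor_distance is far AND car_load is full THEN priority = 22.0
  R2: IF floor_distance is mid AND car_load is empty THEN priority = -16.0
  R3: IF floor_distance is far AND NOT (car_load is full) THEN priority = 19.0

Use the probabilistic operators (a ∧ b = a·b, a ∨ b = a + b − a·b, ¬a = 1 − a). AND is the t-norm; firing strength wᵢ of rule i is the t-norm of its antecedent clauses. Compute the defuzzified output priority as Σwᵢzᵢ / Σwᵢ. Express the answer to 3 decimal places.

2.145

R1 (z=22.0): far=0.33, full=0.65; AND[a·b] → w = 0.2145
R2 (z=-16.0): mid=0.90, empty=0.38; AND[a·b] → w = 0.3420
R3 (z=19.0): far=0.33, ¬full=1−0.65=0.35; AND[a·b] → w = 0.1155
Weighted average = (0.2145·22.0 + 0.3420·-16.0 + 0.1155·19.0) / (0.2145 + 0.3420 + 0.1155)
  = 1.4415 / 0.6720 = 2.145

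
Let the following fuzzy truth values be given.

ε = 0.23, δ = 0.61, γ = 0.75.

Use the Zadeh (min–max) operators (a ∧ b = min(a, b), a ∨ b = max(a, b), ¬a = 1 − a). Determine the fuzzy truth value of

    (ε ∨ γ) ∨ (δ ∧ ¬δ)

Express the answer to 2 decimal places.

ε ∨ γ = max(a, b) on (0.23, 0.75) = 0.75
¬δ = 1 − 0.61 = 0.39
δ ∧ ¬δ = min(a, b) on (0.61, 0.39) = 0.39
(ε ∨ γ) ∨ (δ ∧ ¬δ) = max(a, b) on (0.75, 0.39) = 0.75

0.75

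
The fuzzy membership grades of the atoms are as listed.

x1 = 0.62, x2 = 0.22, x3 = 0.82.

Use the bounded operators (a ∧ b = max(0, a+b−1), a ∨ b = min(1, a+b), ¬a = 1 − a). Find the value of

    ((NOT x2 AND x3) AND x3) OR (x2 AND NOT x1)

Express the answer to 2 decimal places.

NOT x2 = 1 − 0.22 = 0.78
NOT x2 AND x3 = max(0, a+b−1) on (0.78, 0.82) = 0.60
(NOT x2 AND x3) AND x3 = max(0, a+b−1) on (0.60, 0.82) = 0.42
NOT x1 = 1 − 0.62 = 0.38
x2 AND NOT x1 = max(0, a+b−1) on (0.22, 0.38) = 0.00
((NOT x2 AND x3) AND x3) OR (x2 AND NOT x1) = min(1, a+b) on (0.42, 0.00) = 0.42

0.42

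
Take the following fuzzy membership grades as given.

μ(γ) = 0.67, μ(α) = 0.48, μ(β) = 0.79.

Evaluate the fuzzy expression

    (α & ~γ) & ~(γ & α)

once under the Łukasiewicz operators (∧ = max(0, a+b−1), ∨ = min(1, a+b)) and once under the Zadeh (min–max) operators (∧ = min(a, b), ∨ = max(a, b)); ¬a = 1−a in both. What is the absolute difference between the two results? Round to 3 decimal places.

Under Łukasiewicz:
  ~γ = 1 − 0.67 = 0.33
  α & ~γ = max(0, a+b−1) on (0.48, 0.33) = 0.00
  γ & α = max(0, a+b−1) on (0.67, 0.48) = 0.15
  ~(γ & α) = 1 − 0.15 = 0.85
  (α & ~γ) & ~(γ & α) = max(0, a+b−1) on (0.00, 0.85) = 0.00
  → value = 0.0000
Under Zadeh (min–max):
  ~γ = 1 − 0.67 = 0.33
  α & ~γ = min(a, b) on (0.48, 0.33) = 0.33
  γ & α = min(a, b) on (0.67, 0.48) = 0.48
  ~(γ & α) = 1 − 0.48 = 0.52
  (α & ~γ) & ~(γ & α) = min(a, b) on (0.33, 0.52) = 0.33
  → value = 0.3300
|0.0000 − 0.3300| = 0.330

0.330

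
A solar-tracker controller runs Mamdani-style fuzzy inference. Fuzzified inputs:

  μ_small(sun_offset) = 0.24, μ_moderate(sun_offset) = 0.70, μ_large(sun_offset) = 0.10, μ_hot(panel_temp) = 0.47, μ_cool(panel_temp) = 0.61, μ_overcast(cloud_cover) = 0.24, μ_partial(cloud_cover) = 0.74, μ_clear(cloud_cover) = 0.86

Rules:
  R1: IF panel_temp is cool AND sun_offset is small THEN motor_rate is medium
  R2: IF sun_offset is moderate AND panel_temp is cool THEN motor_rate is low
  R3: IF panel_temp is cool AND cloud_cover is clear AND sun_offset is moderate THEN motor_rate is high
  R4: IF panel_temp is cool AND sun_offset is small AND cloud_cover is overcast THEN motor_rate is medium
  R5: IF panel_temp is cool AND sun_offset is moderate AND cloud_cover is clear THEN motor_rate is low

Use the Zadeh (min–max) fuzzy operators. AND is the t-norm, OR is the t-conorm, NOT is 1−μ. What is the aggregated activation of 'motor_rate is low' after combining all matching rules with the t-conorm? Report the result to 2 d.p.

R1: cool=0.61, small=0.24; AND[min(a, b)] → w = 0.24
R2: moderate=0.70, cool=0.61; AND[min(a, b)] → w = 0.61
R3: cool=0.61, clear=0.86, moderate=0.70; AND[min(a, b)] → w = 0.61
R4: cool=0.61, small=0.24, overcast=0.24; AND[min(a, b)] → w = 0.24
R5: cool=0.61, moderate=0.70, clear=0.86; AND[min(a, b)] → w = 0.61
Rules with consequent 'low': {R2, R5} → strengths 0.61, 0.61
Aggregate via t-conorm [max(a, b)]: 0.61

0.61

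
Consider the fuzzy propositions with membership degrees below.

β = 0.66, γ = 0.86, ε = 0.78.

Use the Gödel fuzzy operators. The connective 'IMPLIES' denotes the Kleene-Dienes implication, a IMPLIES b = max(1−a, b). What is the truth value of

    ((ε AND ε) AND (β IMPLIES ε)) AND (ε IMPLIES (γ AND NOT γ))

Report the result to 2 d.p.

0.22

ε AND ε = min(a, b) on (0.78, 0.78) = 0.78
β IMPLIES ε  [Kleene-Dienes: max(1−a, b)] with a=0.66, b=0.78 → 0.78
(ε AND ε) AND (β IMPLIES ε) = min(a, b) on (0.78, 0.78) = 0.78
NOT γ = 1 − 0.86 = 0.14
γ AND NOT γ = min(a, b) on (0.86, 0.14) = 0.14
ε IMPLIES (γ AND NOT γ)  [Kleene-Dienes: max(1−a, b)] with a=0.78, b=0.14 → 0.22
((ε AND ε) AND (β IMPLIES ε)) AND (ε IMPLIES (γ AND NOT γ)) = min(a, b) on (0.78, 0.22) = 0.22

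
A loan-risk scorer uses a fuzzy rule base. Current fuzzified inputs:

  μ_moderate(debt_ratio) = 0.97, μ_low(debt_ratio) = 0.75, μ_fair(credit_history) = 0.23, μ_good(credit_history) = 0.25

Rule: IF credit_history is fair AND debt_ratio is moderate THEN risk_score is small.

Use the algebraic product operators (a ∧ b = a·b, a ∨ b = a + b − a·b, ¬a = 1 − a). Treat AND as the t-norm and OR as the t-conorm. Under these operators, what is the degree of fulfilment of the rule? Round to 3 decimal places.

firing strength: fair=0.23, moderate=0.97; AND[a·b] → w = 0.2231

0.223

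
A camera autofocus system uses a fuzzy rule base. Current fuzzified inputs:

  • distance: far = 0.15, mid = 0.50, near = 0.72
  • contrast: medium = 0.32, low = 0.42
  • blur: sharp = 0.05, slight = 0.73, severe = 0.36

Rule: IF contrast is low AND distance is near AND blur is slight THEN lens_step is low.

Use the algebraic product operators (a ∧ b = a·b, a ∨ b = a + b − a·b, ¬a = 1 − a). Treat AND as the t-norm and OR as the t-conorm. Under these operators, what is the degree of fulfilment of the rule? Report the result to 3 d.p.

0.221

firing strength: low=0.42, near=0.72, slight=0.73; AND[a·b] → w = 0.2208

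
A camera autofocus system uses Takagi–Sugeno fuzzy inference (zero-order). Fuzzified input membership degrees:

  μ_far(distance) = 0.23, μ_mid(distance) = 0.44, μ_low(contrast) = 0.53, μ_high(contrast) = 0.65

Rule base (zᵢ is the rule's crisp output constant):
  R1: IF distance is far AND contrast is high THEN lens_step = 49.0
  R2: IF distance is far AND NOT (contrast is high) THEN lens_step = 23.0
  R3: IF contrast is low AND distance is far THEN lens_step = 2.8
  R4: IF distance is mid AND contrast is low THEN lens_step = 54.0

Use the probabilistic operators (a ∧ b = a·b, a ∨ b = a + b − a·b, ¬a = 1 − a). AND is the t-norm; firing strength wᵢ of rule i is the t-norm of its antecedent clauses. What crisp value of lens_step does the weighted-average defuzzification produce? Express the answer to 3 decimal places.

R1 (z=49.0): far=0.23, high=0.65; AND[a·b] → w = 0.1495
R2 (z=23.0): far=0.23, ¬high=1−0.65=0.35; AND[a·b] → w = 0.0805
R3 (z=2.8): low=0.53, far=0.23; AND[a·b] → w = 0.1219
R4 (z=54.0): mid=0.44, low=0.53; AND[a·b] → w = 0.2332
Weighted average = (0.1495·49.0 + 0.0805·23.0 + 0.1219·2.8 + 0.2332·54.0) / (0.1495 + 0.0805 + 0.1219 + 0.2332)
  = 22.1111 / 0.5851 = 37.790

37.790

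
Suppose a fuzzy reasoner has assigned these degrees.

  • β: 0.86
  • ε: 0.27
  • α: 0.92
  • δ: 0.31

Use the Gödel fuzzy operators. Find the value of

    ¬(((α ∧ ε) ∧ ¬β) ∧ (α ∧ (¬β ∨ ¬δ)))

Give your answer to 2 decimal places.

0.86

α ∧ ε = min(a, b) on (0.92, 0.27) = 0.27
¬β = 1 − 0.86 = 0.14
(α ∧ ε) ∧ ¬β = min(a, b) on (0.27, 0.14) = 0.14
¬β = 1 − 0.86 = 0.14
¬δ = 1 − 0.31 = 0.69
¬β ∨ ¬δ = max(a, b) on (0.14, 0.69) = 0.69
α ∧ (¬β ∨ ¬δ) = min(a, b) on (0.92, 0.69) = 0.69
((α ∧ ε) ∧ ¬β) ∧ (α ∧ (¬β ∨ ¬δ)) = min(a, b) on (0.14, 0.69) = 0.14
¬(((α ∧ ε) ∧ ¬β) ∧ (α ∧ (¬β ∨ ¬δ))) = 1 − 0.14 = 0.86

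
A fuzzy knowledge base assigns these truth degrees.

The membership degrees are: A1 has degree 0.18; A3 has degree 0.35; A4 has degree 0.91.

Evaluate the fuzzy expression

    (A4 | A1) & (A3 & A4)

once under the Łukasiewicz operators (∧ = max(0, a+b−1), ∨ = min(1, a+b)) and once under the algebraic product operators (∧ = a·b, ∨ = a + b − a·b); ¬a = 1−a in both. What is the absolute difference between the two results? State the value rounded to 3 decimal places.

Under Łukasiewicz:
  A4 | A1 = min(1, a+b) on (0.91, 0.18) = 1.00
  A3 & A4 = max(0, a+b−1) on (0.35, 0.91) = 0.26
  (A4 | A1) & (A3 & A4) = max(0, a+b−1) on (1.00, 0.26) = 0.26
  → value = 0.2600
Under algebraic product:
  A4 | A1 = a + b − a·b on (0.9100, 0.1800) = 0.9262
  A3 & A4 = a·b on (0.3500, 0.9100) = 0.3185
  (A4 | A1) & (A3 & A4) = a·b on (0.9262, 0.3185) = 0.2950
  → value = 0.2950
|0.2600 − 0.2950| = 0.035

0.035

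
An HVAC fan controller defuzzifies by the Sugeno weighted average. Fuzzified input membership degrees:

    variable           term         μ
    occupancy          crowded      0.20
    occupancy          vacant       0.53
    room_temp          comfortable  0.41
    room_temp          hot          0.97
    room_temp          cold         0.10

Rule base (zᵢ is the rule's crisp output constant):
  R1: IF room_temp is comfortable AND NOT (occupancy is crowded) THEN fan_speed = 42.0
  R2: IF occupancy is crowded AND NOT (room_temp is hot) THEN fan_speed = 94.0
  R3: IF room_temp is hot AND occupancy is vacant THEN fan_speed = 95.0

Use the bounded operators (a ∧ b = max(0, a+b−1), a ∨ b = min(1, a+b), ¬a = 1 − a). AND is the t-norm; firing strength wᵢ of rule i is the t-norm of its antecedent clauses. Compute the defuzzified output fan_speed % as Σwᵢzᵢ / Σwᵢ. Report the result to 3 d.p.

79.324

R1 (z=42.0): comfortable=0.41, ¬crowded=1−0.20=0.80; AND[max(0, a+b−1)] → w = 0.21
R2 (z=94.0): crowded=0.20, ¬hot=1−0.97=0.03; AND[max(0, a+b−1)] → w = 0.00
R3 (z=95.0): hot=0.97, vacant=0.53; AND[max(0, a+b−1)] → w = 0.50
Weighted average = (0.21·42.0 + 0.00·94.0 + 0.50·95.0) / (0.21 + 0.00 + 0.50)
  = 56.3200 / 0.7100 = 79.324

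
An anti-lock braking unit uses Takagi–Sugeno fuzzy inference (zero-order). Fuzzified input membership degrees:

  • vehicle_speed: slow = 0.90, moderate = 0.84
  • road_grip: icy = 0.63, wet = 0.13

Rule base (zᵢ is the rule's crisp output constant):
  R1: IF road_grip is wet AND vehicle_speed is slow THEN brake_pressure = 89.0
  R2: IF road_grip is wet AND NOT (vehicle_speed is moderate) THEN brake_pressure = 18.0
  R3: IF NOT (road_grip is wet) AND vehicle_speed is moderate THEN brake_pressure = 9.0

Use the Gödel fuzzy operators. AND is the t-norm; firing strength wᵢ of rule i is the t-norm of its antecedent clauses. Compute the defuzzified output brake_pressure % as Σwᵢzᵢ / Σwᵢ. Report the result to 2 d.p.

19.52

R1 (z=89.0): wet=0.13, slow=0.90; AND[min(a, b)] → w = 0.13
R2 (z=18.0): wet=0.13, ¬moderate=1−0.84=0.16; AND[min(a, b)] → w = 0.13
R3 (z=9.0): ¬wet=1−0.13=0.87, moderate=0.84; AND[min(a, b)] → w = 0.84
Weighted average = (0.13·89.0 + 0.13·18.0 + 0.84·9.0) / (0.13 + 0.13 + 0.84)
  = 21.4700 / 1.1000 = 19.52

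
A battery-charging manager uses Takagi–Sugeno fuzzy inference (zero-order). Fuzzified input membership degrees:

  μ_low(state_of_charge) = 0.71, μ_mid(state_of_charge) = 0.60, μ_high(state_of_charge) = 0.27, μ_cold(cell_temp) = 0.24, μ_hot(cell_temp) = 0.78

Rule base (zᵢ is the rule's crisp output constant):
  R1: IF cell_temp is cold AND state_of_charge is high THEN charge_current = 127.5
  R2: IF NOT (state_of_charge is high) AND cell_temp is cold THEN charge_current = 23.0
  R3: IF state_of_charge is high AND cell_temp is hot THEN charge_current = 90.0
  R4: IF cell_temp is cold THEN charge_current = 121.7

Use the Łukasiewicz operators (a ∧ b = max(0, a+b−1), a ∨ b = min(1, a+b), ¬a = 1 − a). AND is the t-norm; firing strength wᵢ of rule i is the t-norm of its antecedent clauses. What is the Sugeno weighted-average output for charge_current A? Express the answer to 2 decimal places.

116.23

R1 (z=127.5): cold=0.24, high=0.27; AND[max(0, a+b−1)] → w = 0.00
R2 (z=23.0): ¬high=1−0.27=0.73, cold=0.24; AND[max(0, a+b−1)] → w = 0.00
R3 (z=90.0): high=0.27, hot=0.78; AND[max(0, a+b−1)] → w = 0.05
R4 (z=121.7): cold=0.24 → w = 0.24
Weighted average = (0.00·127.5 + 0.00·23.0 + 0.05·90.0 + 0.24·121.7) / (0.00 + 0.00 + 0.05 + 0.24)
  = 33.7080 / 0.2900 = 116.23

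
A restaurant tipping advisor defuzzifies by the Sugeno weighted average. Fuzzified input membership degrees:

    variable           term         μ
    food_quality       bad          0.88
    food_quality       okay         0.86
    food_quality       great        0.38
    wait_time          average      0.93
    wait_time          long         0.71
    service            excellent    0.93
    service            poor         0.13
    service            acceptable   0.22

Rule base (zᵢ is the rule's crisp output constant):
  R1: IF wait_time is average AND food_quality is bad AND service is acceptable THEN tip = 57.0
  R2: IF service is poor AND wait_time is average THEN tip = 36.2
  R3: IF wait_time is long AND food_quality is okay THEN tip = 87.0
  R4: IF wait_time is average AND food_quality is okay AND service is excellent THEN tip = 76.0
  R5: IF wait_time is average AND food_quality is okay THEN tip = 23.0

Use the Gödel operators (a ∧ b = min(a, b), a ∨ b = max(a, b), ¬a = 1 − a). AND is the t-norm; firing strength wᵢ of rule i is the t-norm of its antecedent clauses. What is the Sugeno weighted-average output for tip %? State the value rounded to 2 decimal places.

59.05

R1 (z=57.0): average=0.93, bad=0.88, acceptable=0.22; AND[min(a, b)] → w = 0.22
R2 (z=36.2): poor=0.13, average=0.93; AND[min(a, b)] → w = 0.13
R3 (z=87.0): long=0.71, okay=0.86; AND[min(a, b)] → w = 0.71
R4 (z=76.0): average=0.93, okay=0.86, excellent=0.93; AND[min(a, b)] → w = 0.86
R5 (z=23.0): average=0.93, okay=0.86; AND[min(a, b)] → w = 0.86
Weighted average = (0.22·57.0 + 0.13·36.2 + 0.71·87.0 + 0.86·76.0 + 0.86·23.0) / (0.22 + 0.13 + 0.71 + 0.86 + 0.86)
  = 164.1560 / 2.7800 = 59.05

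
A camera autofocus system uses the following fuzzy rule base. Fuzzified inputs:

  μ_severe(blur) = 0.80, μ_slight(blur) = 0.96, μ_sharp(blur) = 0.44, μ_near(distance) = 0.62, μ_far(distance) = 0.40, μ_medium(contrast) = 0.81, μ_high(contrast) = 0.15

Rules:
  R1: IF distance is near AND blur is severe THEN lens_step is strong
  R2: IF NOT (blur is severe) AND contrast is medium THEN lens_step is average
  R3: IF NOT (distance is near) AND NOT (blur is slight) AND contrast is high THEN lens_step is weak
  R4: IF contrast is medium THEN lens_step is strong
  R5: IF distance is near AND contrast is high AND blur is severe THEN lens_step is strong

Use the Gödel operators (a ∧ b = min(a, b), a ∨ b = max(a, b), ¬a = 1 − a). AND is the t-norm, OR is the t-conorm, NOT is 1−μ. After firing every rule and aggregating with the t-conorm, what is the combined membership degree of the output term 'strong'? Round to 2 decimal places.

R1: near=0.62, severe=0.80; AND[min(a, b)] → w = 0.62
R2: ¬severe=1−0.80=0.20, medium=0.81; AND[min(a, b)] → w = 0.20
R3: ¬near=1−0.62=0.38, ¬slight=1−0.96=0.04, high=0.15; AND[min(a, b)] → w = 0.04
R4: medium=0.81 → w = 0.81
R5: near=0.62, high=0.15, severe=0.80; AND[min(a, b)] → w = 0.15
Rules with consequent 'strong': {R1, R4, R5} → strengths 0.62, 0.81, 0.15
Aggregate via t-conorm [max(a, b)]: 0.81

0.81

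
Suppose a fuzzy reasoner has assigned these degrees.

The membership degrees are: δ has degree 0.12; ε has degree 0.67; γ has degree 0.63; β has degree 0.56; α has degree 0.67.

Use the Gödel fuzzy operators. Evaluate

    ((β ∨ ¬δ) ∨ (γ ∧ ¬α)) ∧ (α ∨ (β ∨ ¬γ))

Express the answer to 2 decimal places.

¬δ = 1 − 0.12 = 0.88
β ∨ ¬δ = max(a, b) on (0.56, 0.88) = 0.88
¬α = 1 − 0.67 = 0.33
γ ∧ ¬α = min(a, b) on (0.63, 0.33) = 0.33
(β ∨ ¬δ) ∨ (γ ∧ ¬α) = max(a, b) on (0.88, 0.33) = 0.88
¬γ = 1 − 0.63 = 0.37
β ∨ ¬γ = max(a, b) on (0.56, 0.37) = 0.56
α ∨ (β ∨ ¬γ) = max(a, b) on (0.67, 0.56) = 0.67
((β ∨ ¬δ) ∨ (γ ∧ ¬α)) ∧ (α ∨ (β ∨ ¬γ)) = min(a, b) on (0.88, 0.67) = 0.67

0.67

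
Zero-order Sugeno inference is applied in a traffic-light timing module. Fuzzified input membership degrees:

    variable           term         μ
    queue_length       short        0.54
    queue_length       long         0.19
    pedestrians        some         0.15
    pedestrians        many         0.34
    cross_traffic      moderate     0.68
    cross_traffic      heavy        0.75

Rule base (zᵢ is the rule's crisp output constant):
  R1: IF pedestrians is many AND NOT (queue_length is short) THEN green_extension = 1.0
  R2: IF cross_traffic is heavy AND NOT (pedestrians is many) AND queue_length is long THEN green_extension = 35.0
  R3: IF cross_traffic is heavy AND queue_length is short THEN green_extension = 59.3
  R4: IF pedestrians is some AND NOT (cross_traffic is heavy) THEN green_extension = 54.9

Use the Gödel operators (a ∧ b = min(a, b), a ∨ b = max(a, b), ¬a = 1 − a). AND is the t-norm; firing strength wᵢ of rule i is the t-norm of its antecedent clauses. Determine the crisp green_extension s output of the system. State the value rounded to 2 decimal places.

38.73

R1 (z=1.0): many=0.34, ¬short=1−0.54=0.46; AND[min(a, b)] → w = 0.34
R2 (z=35.0): heavy=0.75, ¬many=1−0.34=0.66, long=0.19; AND[min(a, b)] → w = 0.19
R3 (z=59.3): heavy=0.75, short=0.54; AND[min(a, b)] → w = 0.54
R4 (z=54.9): some=0.15, ¬heavy=1−0.75=0.25; AND[min(a, b)] → w = 0.15
Weighted average = (0.34·1.0 + 0.19·35.0 + 0.54·59.3 + 0.15·54.9) / (0.34 + 0.19 + 0.54 + 0.15)
  = 47.2470 / 1.2200 = 38.73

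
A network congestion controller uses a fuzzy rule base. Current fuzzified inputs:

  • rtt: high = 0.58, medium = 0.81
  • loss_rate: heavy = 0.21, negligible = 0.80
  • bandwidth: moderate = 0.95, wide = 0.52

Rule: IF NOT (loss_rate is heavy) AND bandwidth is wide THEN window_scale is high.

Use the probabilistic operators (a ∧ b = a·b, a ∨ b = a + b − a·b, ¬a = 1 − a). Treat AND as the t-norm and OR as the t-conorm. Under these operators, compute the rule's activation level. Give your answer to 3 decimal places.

0.411

firing strength: ¬heavy=1−0.21=0.79, wide=0.52; AND[a·b] → w = 0.4108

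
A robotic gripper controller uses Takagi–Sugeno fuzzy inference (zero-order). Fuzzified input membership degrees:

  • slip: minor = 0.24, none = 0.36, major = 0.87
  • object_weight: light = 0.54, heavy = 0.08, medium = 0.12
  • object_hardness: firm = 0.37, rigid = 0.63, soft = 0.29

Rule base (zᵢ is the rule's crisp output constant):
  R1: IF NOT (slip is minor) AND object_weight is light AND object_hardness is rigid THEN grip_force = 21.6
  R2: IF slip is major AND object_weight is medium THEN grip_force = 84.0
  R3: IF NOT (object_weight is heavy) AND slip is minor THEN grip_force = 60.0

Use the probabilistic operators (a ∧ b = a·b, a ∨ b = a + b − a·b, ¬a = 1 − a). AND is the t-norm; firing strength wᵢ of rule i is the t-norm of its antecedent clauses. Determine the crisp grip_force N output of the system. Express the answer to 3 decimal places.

47.284

R1 (z=21.6): ¬minor=1−0.24=0.76, light=0.54, rigid=0.63; AND[a·b] → w = 0.2586
R2 (z=84.0): major=0.87, medium=0.12; AND[a·b] → w = 0.1044
R3 (z=60.0): ¬heavy=1−0.08=0.92, minor=0.24; AND[a·b] → w = 0.2208
Weighted average = (0.2586·21.6 + 0.1044·84.0 + 0.2208·60.0) / (0.2586 + 0.1044 + 0.2208)
  = 27.6023 / 0.5838 = 47.284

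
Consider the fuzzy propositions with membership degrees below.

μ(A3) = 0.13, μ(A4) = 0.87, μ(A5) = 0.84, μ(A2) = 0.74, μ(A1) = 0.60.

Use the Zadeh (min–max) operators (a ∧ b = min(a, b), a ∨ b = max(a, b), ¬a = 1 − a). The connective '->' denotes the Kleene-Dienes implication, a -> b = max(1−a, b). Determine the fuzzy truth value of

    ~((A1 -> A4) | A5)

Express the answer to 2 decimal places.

A1 -> A4  [Kleene-Dienes: max(1−a, b)] with a=0.60, b=0.87 → 0.87
(A1 -> A4) | A5 = max(a, b) on (0.87, 0.84) = 0.87
~((A1 -> A4) | A5) = 1 − 0.87 = 0.13

0.13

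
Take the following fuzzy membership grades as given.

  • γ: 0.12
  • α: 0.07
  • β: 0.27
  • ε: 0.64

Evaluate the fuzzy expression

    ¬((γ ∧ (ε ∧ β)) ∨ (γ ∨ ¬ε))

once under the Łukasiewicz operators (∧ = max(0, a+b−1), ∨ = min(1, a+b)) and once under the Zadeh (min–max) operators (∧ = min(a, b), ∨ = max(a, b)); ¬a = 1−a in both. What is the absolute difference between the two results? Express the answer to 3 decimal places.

Under Łukasiewicz:
  ε ∧ β = max(0, a+b−1) on (0.64, 0.27) = 0.00
  γ ∧ (ε ∧ β) = max(0, a+b−1) on (0.12, 0.00) = 0.00
  ¬ε = 1 − 0.64 = 0.36
  γ ∨ ¬ε = min(1, a+b) on (0.12, 0.36) = 0.48
  (γ ∧ (ε ∧ β)) ∨ (γ ∨ ¬ε) = min(1, a+b) on (0.00, 0.48) = 0.48
  ¬((γ ∧ (ε ∧ β)) ∨ (γ ∨ ¬ε)) = 1 − 0.48 = 0.52
  → value = 0.5200
Under Zadeh (min–max):
  ε ∧ β = min(a, b) on (0.64, 0.27) = 0.27
  γ ∧ (ε ∧ β) = min(a, b) on (0.12, 0.27) = 0.12
  ¬ε = 1 − 0.64 = 0.36
  γ ∨ ¬ε = max(a, b) on (0.12, 0.36) = 0.36
  (γ ∧ (ε ∧ β)) ∨ (γ ∨ ¬ε) = max(a, b) on (0.12, 0.36) = 0.36
  ¬((γ ∧ (ε ∧ β)) ∨ (γ ∨ ¬ε)) = 1 − 0.36 = 0.64
  → value = 0.6400
|0.5200 − 0.6400| = 0.120

0.120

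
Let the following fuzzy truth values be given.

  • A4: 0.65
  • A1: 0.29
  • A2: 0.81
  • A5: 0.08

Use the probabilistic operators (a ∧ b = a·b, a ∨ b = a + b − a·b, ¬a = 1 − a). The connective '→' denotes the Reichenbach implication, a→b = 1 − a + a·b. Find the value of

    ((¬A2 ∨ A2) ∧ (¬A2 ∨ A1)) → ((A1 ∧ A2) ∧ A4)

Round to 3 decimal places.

¬A2 = 1 − 0.8100 = 0.1900
¬A2 ∨ A2 = a + b − a·b on (0.1900, 0.8100) = 0.8461
¬A2 = 1 − 0.8100 = 0.1900
¬A2 ∨ A1 = a + b − a·b on (0.1900, 0.2900) = 0.4249
(¬A2 ∨ A2) ∧ (¬A2 ∨ A1) = a·b on (0.8461, 0.4249) = 0.3595
A1 ∧ A2 = a·b on (0.2900, 0.8100) = 0.2349
(A1 ∧ A2) ∧ A4 = a·b on (0.2349, 0.6500) = 0.1527
((¬A2 ∨ A2) ∧ (¬A2 ∨ A1)) → ((A1 ∧ A2) ∧ A4)  [Reichenbach: 1 − a + a·b] with a=0.3595, b=0.1527 → 0.6954

0.695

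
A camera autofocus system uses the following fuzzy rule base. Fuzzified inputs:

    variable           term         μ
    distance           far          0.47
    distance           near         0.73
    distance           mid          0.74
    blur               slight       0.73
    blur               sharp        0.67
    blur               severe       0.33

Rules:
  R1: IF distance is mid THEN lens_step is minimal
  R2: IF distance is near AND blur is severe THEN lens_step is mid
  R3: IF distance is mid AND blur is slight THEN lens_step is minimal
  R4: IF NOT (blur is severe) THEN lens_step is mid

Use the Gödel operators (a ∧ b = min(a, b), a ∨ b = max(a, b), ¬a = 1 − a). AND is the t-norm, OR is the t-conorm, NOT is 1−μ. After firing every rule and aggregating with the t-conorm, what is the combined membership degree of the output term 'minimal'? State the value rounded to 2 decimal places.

0.74

R1: mid=0.74 → w = 0.74
R2: near=0.73, severe=0.33; AND[min(a, b)] → w = 0.33
R3: mid=0.74, slight=0.73; AND[min(a, b)] → w = 0.73
R4: ¬severe=1−0.33=0.67 → w = 0.67
Rules with consequent 'minimal': {R1, R3} → strengths 0.74, 0.73
Aggregate via t-conorm [max(a, b)]: 0.74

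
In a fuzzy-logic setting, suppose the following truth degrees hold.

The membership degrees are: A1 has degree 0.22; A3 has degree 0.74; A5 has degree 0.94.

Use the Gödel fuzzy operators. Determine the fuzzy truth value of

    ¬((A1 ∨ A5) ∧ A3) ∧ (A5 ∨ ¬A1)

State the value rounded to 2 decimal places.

A1 ∨ A5 = max(a, b) on (0.22, 0.94) = 0.94
(A1 ∨ A5) ∧ A3 = min(a, b) on (0.94, 0.74) = 0.74
¬((A1 ∨ A5) ∧ A3) = 1 − 0.74 = 0.26
¬A1 = 1 − 0.22 = 0.78
A5 ∨ ¬A1 = max(a, b) on (0.94, 0.78) = 0.94
¬((A1 ∨ A5) ∧ A3) ∧ (A5 ∨ ¬A1) = min(a, b) on (0.26, 0.94) = 0.26

0.26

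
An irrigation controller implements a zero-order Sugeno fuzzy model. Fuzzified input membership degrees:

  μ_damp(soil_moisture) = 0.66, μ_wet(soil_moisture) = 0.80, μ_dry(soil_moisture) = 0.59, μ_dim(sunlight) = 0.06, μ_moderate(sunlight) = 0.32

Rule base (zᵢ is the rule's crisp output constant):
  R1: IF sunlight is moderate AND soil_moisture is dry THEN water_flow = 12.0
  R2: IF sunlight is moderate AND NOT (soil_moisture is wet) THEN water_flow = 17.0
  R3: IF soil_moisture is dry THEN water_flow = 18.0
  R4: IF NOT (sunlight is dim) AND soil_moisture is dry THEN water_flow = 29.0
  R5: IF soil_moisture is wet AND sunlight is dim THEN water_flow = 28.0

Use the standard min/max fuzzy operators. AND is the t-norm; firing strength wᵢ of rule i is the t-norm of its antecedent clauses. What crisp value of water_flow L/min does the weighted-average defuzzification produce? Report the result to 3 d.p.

20.824

R1 (z=12.0): moderate=0.32, dry=0.59; AND[min(a, b)] → w = 0.32
R2 (z=17.0): moderate=0.32, ¬wet=1−0.80=0.20; AND[min(a, b)] → w = 0.20
R3 (z=18.0): dry=0.59 → w = 0.59
R4 (z=29.0): ¬dim=1−0.06=0.94, dry=0.59; AND[min(a, b)] → w = 0.59
R5 (z=28.0): wet=0.80, dim=0.06; AND[min(a, b)] → w = 0.06
Weighted average = (0.32·12.0 + 0.20·17.0 + 0.59·18.0 + 0.59·29.0 + 0.06·28.0) / (0.32 + 0.20 + 0.59 + 0.59 + 0.06)
  = 36.6500 / 1.7600 = 20.824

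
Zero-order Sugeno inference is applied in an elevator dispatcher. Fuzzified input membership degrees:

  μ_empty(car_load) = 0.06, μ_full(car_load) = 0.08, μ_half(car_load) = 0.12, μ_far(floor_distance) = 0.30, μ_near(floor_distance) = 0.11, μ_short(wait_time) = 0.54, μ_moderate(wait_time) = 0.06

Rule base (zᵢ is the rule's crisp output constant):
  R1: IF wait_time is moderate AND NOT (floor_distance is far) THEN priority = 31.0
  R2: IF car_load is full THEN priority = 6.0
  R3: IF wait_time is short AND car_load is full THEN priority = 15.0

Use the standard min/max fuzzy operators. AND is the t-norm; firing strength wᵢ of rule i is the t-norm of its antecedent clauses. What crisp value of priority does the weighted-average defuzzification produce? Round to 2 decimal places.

16.09

R1 (z=31.0): moderate=0.06, ¬far=1−0.30=0.70; AND[min(a, b)] → w = 0.06
R2 (z=6.0): full=0.08 → w = 0.08
R3 (z=15.0): short=0.54, full=0.08; AND[min(a, b)] → w = 0.08
Weighted average = (0.06·31.0 + 0.08·6.0 + 0.08·15.0) / (0.06 + 0.08 + 0.08)
  = 3.5400 / 0.2200 = 16.09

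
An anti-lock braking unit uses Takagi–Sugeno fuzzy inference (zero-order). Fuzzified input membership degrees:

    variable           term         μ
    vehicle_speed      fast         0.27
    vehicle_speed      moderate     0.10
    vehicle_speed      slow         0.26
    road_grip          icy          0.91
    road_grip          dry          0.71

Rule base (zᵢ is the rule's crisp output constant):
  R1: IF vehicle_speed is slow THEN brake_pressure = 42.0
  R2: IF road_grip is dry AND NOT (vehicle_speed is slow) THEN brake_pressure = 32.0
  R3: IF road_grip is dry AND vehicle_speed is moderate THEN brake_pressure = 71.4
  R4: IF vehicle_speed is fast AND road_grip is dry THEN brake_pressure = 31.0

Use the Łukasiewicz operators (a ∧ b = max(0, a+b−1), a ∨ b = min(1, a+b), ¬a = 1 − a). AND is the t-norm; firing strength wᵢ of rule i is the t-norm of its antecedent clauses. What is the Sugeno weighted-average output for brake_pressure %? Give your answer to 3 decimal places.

35.662

R1 (z=42.0): slow=0.26 → w = 0.26
R2 (z=32.0): dry=0.71, ¬slow=1−0.26=0.74; AND[max(0, a+b−1)] → w = 0.45
R3 (z=71.4): dry=0.71, moderate=0.10; AND[max(0, a+b−1)] → w = 0.00
R4 (z=31.0): fast=0.27, dry=0.71; AND[max(0, a+b−1)] → w = 0.00
Weighted average = (0.26·42.0 + 0.45·32.0 + 0.00·71.4 + 0.00·31.0) / (0.26 + 0.45 + 0.00 + 0.00)
  = 25.3200 / 0.7100 = 35.662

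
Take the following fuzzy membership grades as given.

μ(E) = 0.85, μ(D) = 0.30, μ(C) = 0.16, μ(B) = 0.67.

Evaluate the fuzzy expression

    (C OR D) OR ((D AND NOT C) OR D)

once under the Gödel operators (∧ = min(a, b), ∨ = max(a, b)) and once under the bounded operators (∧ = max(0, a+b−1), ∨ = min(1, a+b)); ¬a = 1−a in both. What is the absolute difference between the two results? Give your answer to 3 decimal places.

Under Gödel:
  C OR D = max(a, b) on (0.16, 0.30) = 0.30
  NOT C = 1 − 0.16 = 0.84
  D AND NOT C = min(a, b) on (0.30, 0.84) = 0.30
  (D AND NOT C) OR D = max(a, b) on (0.30, 0.30) = 0.30
  (C OR D) OR ((D AND NOT C) OR D) = max(a, b) on (0.30, 0.30) = 0.30
  → value = 0.3000
Under bounded:
  C OR D = min(1, a+b) on (0.16, 0.30) = 0.46
  NOT C = 1 − 0.16 = 0.84
  D AND NOT C = max(0, a+b−1) on (0.30, 0.84) = 0.14
  (D AND NOT C) OR D = min(1, a+b) on (0.14, 0.30) = 0.44
  (C OR D) OR ((D AND NOT C) OR D) = min(1, a+b) on (0.46, 0.44) = 0.90
  → value = 0.9000
|0.3000 − 0.9000| = 0.600

0.600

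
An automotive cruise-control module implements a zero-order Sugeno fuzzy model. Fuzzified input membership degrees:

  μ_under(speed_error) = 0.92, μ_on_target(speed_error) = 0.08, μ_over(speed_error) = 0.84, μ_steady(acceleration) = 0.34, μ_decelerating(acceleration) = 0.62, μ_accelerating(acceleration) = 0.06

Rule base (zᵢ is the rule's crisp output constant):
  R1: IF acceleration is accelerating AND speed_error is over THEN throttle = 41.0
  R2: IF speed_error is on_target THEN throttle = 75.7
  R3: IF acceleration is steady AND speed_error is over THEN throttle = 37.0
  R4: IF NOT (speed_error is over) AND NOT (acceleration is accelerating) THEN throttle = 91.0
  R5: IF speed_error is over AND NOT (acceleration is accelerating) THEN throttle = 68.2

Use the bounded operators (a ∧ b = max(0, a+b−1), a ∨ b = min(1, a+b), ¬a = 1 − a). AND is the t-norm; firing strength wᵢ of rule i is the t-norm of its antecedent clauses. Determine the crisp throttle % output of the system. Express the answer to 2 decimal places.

R1 (z=41.0): accelerating=0.06, over=0.84; AND[max(0, a+b−1)] → w = 0.00
R2 (z=75.7): on_target=0.08 → w = 0.08
R3 (z=37.0): steady=0.34, over=0.84; AND[max(0, a+b−1)] → w = 0.18
R4 (z=91.0): ¬over=1−0.84=0.16, ¬accelerating=1−0.06=0.94; AND[max(0, a+b−1)] → w = 0.10
R5 (z=68.2): over=0.84, ¬accelerating=1−0.06=0.94; AND[max(0, a+b−1)] → w = 0.78
Weighted average = (0.00·41.0 + 0.08·75.7 + 0.18·37.0 + 0.10·91.0 + 0.78·68.2) / (0.00 + 0.08 + 0.18 + 0.10 + 0.78)
  = 75.0120 / 1.1400 = 65.80

65.80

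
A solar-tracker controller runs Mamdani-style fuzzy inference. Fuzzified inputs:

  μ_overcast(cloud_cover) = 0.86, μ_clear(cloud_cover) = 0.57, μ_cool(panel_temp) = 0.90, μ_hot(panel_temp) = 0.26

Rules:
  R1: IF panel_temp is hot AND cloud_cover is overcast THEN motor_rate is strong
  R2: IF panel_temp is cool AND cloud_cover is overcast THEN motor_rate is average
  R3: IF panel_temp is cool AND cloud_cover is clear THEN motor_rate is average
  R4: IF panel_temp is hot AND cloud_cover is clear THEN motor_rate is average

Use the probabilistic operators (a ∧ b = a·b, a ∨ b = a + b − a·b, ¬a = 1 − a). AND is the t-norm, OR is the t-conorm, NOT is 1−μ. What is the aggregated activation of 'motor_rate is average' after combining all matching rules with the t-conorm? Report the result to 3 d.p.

R1: hot=0.26, overcast=0.86; AND[a·b] → w = 0.2236
R2: cool=0.90, overcast=0.86; AND[a·b] → w = 0.7740
R3: cool=0.90, clear=0.57; AND[a·b] → w = 0.5130
R4: hot=0.26, clear=0.57; AND[a·b] → w = 0.1482
Rules with consequent 'average': {R2, R3, R4} → strengths 0.7740, 0.5130, 0.1482
Aggregate via t-conorm [a + b − a·b]: 0.9062

0.906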